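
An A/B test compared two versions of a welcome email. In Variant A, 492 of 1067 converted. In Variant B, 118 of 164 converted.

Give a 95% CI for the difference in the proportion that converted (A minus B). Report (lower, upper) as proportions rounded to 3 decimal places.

(-0.333, -0.183)

p̂₁ = 492/1067 = 0.4611 and p̂₂ = 118/164 = 0.7195.
SE₁ = √(p̂₁(1−p̂₁)/n₁) = √(0.4611·0.5389/1067) = 0.01526; SE₂ = √(0.7195·0.2805/164) = 0.03508.
Independent samples: SE of the difference = √(SE₁² + SE₂²) = √(0.0002328676 + 0.0012306064) = 0.03826.
z* for 95% confidence is 1.960, so the margin of error is 1.960 × 0.03826 = 0.07499.
Point estimate p̂₁ − p̂₂ = 0.4611 − 0.7195 = -0.2584.
-0.2584 ± 0.07499 → (-0.333, -0.183).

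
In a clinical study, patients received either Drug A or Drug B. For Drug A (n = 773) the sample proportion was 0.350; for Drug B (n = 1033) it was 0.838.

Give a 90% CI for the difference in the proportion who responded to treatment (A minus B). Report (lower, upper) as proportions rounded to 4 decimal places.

The two standard errors are √(0.3500×0.6500/773) = 0.01716 and √(0.8380×0.1620/1033) = 0.01146.
Because the samples are independent, SE_diff = √(0.01716² + 0.01146²) = 0.02063.
Using z* = 1.645 for 90%, ME = 1.645 × 0.02063 = 0.03394.
p̂₁ − p̂₂ = -0.4880; interval -0.4880 ± 0.03394 gives (-0.5219, -0.4541).

(-0.5219, -0.4541)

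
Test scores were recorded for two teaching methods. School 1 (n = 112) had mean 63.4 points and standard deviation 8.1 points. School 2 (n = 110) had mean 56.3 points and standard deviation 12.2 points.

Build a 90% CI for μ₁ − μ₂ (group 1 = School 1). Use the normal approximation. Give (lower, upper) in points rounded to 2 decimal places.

Standard errors of each mean: 8.1/√112 = 0.7654 and 12.2/√110 = 1.1632.
SE(x̄₁ − x̄₂) = √(0.7654² + 1.1632²) = 1.3924 for independent samples with unequal variances.
With z* = 1.645, the margin is 1.645 × 1.3924 = 2.2905.
x̄₁ − x̄₂ = 63.4 − 56.3 = 7.1000; the interval is 7.1000 ± 2.2905 = (4.81, 9.39).

(4.81, 9.39)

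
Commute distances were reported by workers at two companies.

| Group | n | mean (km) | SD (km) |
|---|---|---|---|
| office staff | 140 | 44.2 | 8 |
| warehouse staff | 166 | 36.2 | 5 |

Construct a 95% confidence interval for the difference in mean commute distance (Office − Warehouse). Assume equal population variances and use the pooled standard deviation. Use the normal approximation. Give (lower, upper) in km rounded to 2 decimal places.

s_p = √[((n₁−1)s₁² + (n₂−1)s₂²)/(n₁+n₂−2)] = √[(139·8² + 165·5²)/304] = 6.5446.
SE = 6.5446·√(1/140 + 1/166) = 0.7510.
With z* = 1.960, margin = 1.960 × 0.7510 = 1.4720.
x̄₁ − x̄₂ = 44.2 − 36.2 = 8.0000; interval 8.0000 ± 1.4720 = (6.53, 9.47).

(6.53, 9.47)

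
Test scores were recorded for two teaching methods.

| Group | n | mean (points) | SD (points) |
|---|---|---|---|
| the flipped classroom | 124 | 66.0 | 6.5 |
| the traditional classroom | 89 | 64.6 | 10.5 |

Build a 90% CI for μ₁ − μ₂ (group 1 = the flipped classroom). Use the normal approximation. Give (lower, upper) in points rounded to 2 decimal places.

SE₁ = s₁/√n₁ = 6.5/√124 = 0.5837; SE₂ = 10.5/√89 = 1.1130.
Independent samples, unequal variances: SE_diff = √(SE₁² + SE₂²) = √(0.34070569 + 1.238769) = 1.2568.
z* = 1.645, so margin of error = 1.645 × 1.2568 = 2.0674.
Difference in means = 66.0 − 64.6 = 1.4000.
1.4000 ± 2.0674 → (-0.67, 3.47).

(-0.67, 3.47)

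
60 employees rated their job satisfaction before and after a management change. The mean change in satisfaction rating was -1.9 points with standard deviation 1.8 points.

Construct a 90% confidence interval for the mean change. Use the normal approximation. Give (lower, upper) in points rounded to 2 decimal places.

Paired design: SE = s_d/√n = 1.8/√60 = 0.2324.
z* = 1.645; margin of error = 1.645 × 0.2324 = 0.3823.
-1.9 ± 0.3823 → (-2.28, -1.52).

(-2.28, -1.52)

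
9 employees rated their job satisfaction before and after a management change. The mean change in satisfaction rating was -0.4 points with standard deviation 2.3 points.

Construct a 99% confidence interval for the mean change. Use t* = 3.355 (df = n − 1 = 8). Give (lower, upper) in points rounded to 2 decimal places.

(-2.97, 2.17)

Paired design: SE = s_d/√n = 2.3/√9 = 0.7667.
t* = 3.355; margin of error = 3.355 × 0.7667 = 2.5723.
-0.4 ± 2.5723 → (-2.97, 2.17).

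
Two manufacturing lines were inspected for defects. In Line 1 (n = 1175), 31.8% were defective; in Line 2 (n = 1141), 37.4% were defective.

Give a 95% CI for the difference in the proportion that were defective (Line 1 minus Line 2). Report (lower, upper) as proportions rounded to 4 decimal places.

(-0.0947, -0.0173)

SE₁ = √(p̂₁(1−p̂₁)/n₁) = √(0.3180·0.6820/1175) = 0.01359; SE₂ = √(0.3740·0.6260/1141) = 0.01432.
Independent samples: SE of the difference = √(SE₁² + SE₂²) = √(0.0001846881 + 0.0002050624) = 0.01974.
z* for 95% confidence is 1.960, so the margin of error is 1.960 × 0.01974 = 0.03869.
Point estimate p̂₁ − p̂₂ = 0.3180 − 0.3740 = -0.0560.
-0.0560 ± 0.03869 → (-0.0947, -0.0173).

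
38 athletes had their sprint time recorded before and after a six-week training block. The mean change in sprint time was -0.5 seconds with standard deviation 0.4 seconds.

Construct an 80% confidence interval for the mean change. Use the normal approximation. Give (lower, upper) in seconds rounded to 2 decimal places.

(-0.58, -0.42)

This is a matched-pairs design, so SE = s_d/√n = 0.4/√38 = 0.0649.
Margin = 1.282 × 0.0649 = 0.0832; the interval is -0.5 ± 0.0832 = (-0.58, -0.42).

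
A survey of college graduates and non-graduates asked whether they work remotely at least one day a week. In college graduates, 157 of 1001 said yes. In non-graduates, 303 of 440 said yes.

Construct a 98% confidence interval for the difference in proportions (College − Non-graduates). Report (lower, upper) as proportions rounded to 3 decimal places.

(-0.590, -0.474)

First, p̂₁ = 157/1001 = 0.1568; p̂₂ = 303/440 = 0.6886.
The two standard errors are √(0.1568×0.8432/1001) = 0.01149 and √(0.6886×0.3114/440) = 0.02208.
Because the samples are independent, SE_diff = √(0.01149² + 0.02208²) = 0.02489.
Using z* = 2.326 for 98%, ME = 2.326 × 0.02489 = 0.05789.
p̂₁ − p̂₂ = -0.5318; interval -0.5318 ± 0.05789 gives (-0.590, -0.474).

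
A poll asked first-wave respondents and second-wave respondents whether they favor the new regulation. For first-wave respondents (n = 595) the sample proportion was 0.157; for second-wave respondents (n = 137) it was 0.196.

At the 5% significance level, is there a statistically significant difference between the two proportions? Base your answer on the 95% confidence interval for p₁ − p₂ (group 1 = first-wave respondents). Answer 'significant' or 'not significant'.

SE₁ = √(p̂₁(1−p̂₁)/n₁) = √(0.1570·0.8430/595) = 0.01491; SE₂ = √(0.1960·0.8040/137) = 0.03392.
Independent samples: SE of the difference = √(SE₁² + SE₂²) = √(0.0002223081 + 0.0011505664) = 0.03705.
z* for 95% confidence is 1.960, so the margin of error is 1.960 × 0.03705 = 0.07262.
Point estimate p̂₁ − p̂₂ = 0.1570 − 0.1960 = -0.0390.
-0.0390 ± 0.07262 → (-0.11162, 0.03362).
The interval (-0.11162, 0.03362) contains 0, so the difference is not significant.

not significant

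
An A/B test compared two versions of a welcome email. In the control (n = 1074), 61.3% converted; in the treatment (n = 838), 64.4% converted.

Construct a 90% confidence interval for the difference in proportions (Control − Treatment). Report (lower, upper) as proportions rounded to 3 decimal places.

Each SE is √(p̂(1−p̂)/n): √(0.6130·0.3870/1074) = 0.01486 and √(0.6440·0.3560/838) = 0.01654.
SE(p̂₁ − p̂₂) = √(SE₁² + SE₂²) = √(0.0002208196 + 0.0002735716) = 0.02223, since the two samples are independent.
At 90% confidence z* = 1.645; margin = 1.645 × 0.02223 = 0.03657.
The difference is 0.6130 − 0.6440 = -0.0310, so the interval is -0.0310 ± 0.03657 = (-0.068, 0.006).

(-0.068, 0.006)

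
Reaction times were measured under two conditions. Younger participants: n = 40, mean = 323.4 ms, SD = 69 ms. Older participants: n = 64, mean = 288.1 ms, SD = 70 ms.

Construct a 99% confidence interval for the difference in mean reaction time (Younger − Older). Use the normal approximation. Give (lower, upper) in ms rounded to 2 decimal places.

(-0.73, 71.33)

SE₁ = s₁/√n₁ = 69/√40 = 10.9099; SE₂ = 70/√64 = 8.7500.
Independent samples, unequal variances: SE_diff = √(SE₁² + SE₂²) = √(119.02591801 + 76.5625) = 13.9853.
z* = 2.576, so margin of error = 2.576 × 13.9853 = 36.0261.
Difference in means = 323.4 − 288.1 = 35.3000.
35.3000 ± 36.0261 → (-0.73, 71.33).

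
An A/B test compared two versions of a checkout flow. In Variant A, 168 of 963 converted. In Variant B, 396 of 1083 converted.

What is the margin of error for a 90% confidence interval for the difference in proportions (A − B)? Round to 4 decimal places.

p̂₁ = 168/963 = 0.1745 and p̂₂ = 396/1083 = 0.3657.
SE₁ = √(p̂₁(1−p̂₁)/n₁) = √(0.1745·0.8255/963) = 0.01223; SE₂ = √(0.3657·0.6343/1083) = 0.01464.
Independent samples: SE of the difference = √(SE₁² + SE₂²) = √(0.0001495729 + 0.0002143296) = 0.01908.
z* for 90% confidence is 1.645, so the margin of error is 1.645 × 0.01908 = 0.03139.

0.0314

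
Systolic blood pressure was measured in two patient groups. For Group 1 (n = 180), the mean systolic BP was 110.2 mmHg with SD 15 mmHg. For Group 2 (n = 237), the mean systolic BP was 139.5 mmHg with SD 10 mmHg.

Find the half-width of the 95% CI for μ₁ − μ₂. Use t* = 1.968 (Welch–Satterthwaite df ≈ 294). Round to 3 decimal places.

Per-group SEs: s₁/√n₁ = 15/√180 = 1.1180, s₂/√n₂ = 10/√237 = 0.6496.
Unpooled SE of the difference: √(1.249924 + 0.42198016) = 1.2930.
Margin of error = t* · SE = 1.968 × 1.2930 = 2.5446.

2.545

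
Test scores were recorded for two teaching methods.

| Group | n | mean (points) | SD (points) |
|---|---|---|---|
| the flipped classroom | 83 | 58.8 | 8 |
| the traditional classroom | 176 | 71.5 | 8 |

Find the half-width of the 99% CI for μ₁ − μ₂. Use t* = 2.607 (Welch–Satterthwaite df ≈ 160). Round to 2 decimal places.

2.78

SE₁ = s₁/√n₁ = 8/√83 = 0.8781; SE₂ = 8/√176 = 0.6030.
Independent samples, unequal variances: SE_diff = √(SE₁² + SE₂²) = √(0.77105961 + 0.363609) = 1.0652.
t* = 2.607, so margin of error = 2.607 × 1.0652 = 2.7770.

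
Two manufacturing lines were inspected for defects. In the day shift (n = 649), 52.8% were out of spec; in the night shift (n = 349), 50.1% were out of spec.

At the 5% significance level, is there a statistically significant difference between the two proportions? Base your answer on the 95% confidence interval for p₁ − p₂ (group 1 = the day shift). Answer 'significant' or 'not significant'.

not significant

SE₁ = √(p̂₁(1−p̂₁)/n₁) = √(0.5280·0.4720/649) = 0.01960; SE₂ = √(0.5010·0.4990/349) = 0.02676.
Independent samples: SE of the difference = √(SE₁² + SE₂²) = √(0.00038416 + 0.0007160976) = 0.03317.
z* for 95% confidence is 1.960, so the margin of error is 1.960 × 0.03317 = 0.06501.
Point estimate p̂₁ − p̂₂ = 0.5280 − 0.5010 = 0.0270.
0.0270 ± 0.06501 → (-0.03801, 0.09201).
The interval (-0.03801, 0.09201) contains 0, so the difference is not significant.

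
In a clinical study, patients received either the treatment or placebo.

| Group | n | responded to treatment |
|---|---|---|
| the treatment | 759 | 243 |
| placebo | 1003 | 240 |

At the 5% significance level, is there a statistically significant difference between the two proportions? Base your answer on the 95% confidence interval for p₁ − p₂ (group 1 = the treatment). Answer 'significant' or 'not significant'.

Sample proportions: 243/759 = 0.3202, 240/1003 = 0.2393.
Each SE is √(p̂(1−p̂)/n): √(0.3202·0.6798/759) = 0.01693 and √(0.2393·0.7607/1003) = 0.01347.
SE(p̂₁ − p̂₂) = √(SE₁² + SE₂²) = √(0.0002866249 + 0.0001814409) = 0.02163, since the two samples are independent.
At 95% confidence z* = 1.960; margin = 1.960 × 0.02163 = 0.04239.
The difference is 0.3202 − 0.2393 = 0.0809, so the interval is 0.0809 ± 0.04239 = (0.03851, 0.12329).
The interval (0.03851, 0.12329) does not contain 0, so the difference is significant.

significant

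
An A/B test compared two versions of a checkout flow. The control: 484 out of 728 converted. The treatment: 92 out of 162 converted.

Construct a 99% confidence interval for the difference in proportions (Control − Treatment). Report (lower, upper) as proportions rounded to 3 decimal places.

Sample proportions: 484/728 = 0.6648, 92/162 = 0.5679.
Each SE is √(p̂(1−p̂)/n): √(0.6648·0.3352/728) = 0.01750 and √(0.5679·0.4321/162) = 0.03892.
SE(p̂₁ − p̂₂) = √(SE₁² + SE₂²) = √(0.00030625 + 0.0015147664) = 0.04267, since the two samples are independent.
At 99% confidence z* = 2.576; margin = 2.576 × 0.04267 = 0.10992.
The difference is 0.6648 − 0.5679 = 0.0969, so the interval is 0.0969 ± 0.10992 = (-0.013, 0.207).

(-0.013, 0.207)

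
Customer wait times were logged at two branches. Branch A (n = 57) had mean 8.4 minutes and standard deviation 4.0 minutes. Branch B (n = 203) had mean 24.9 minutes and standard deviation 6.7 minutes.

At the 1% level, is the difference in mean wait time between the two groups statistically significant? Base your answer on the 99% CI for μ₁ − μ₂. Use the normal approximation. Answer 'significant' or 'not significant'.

significant

Per-group SEs: s₁/√n₁ = 4.0/√57 = 0.5298, s₂/√n₂ = 6.7/√203 = 0.4702.
Unpooled SE of the difference: √(0.28068804 + 0.22108804) = 0.7084.
Margin of error = z* · SE = 2.576 × 0.7084 = 1.8248.
x̄₁ − x̄₂ = 8.4 − 24.9 = -16.5000.
CI: -16.5000 ± 1.8248 = (-18.3248, -14.6752).
The interval (-18.3248, -14.6752) does not contain 0, so the difference is significant.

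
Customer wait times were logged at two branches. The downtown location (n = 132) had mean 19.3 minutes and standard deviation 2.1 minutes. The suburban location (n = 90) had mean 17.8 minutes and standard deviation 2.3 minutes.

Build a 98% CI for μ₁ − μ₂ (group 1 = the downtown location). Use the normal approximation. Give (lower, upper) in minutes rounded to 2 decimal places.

(0.79, 2.21)

Standard errors of each mean: 2.1/√132 = 0.1828 and 2.3/√90 = 0.2424.
SE(x̄₁ − x̄₂) = √(0.1828² + 0.2424²) = 0.3036 for independent samples with unequal variances.
With z* = 2.326, the margin is 2.326 × 0.3036 = 0.7062.
x̄₁ − x̄₂ = 19.3 − 17.8 = 1.5000; the interval is 1.5000 ± 0.7062 = (0.79, 2.21).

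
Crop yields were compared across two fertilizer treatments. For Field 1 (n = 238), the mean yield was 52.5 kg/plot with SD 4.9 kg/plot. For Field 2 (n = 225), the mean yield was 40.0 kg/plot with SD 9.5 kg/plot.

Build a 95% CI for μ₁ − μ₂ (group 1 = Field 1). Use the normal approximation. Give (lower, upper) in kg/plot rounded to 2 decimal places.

Per-group SEs: s₁/√n₁ = 4.9/√238 = 0.3176, s₂/√n₂ = 9.5/√225 = 0.6333.
Unpooled SE of the difference: √(0.10086976 + 0.40106889) = 0.7085.
Margin of error = z* · SE = 1.960 × 0.7085 = 1.3887.
x̄₁ − x̄₂ = 52.5 − 40.0 = 12.5000.
CI: 12.5000 ± 1.3887 = (11.11, 13.89).

(11.11, 13.89)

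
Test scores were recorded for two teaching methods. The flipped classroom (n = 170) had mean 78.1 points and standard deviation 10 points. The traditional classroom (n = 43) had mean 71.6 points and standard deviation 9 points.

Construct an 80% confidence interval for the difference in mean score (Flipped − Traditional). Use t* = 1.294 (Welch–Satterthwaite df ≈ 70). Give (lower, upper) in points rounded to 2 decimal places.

SE₁ = s₁/√n₁ = 10/√170 = 0.7670; SE₂ = 9/√43 = 1.3725.
Independent samples, unequal variances: SE_diff = √(SE₁² + SE₂²) = √(0.588289 + 1.88375625) = 1.5723.
t* = 1.294, so margin of error = 1.294 × 1.5723 = 2.0346.
Difference in means = 78.1 − 71.6 = 6.5000.
6.5000 ± 2.0346 → (4.47, 8.53).

(4.47, 8.53)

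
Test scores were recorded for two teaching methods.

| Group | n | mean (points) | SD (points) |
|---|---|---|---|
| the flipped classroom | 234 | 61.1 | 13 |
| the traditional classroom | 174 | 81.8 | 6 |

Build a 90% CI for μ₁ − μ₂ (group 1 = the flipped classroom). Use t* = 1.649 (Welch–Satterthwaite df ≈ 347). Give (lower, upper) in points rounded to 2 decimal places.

(-22.29, -19.11)

Standard errors of each mean: 13/√234 = 0.8498 and 6/√174 = 0.4549.
SE(x̄₁ − x̄₂) = √(0.8498² + 0.4549²) = 0.9639 for independent samples with unequal variances.
With t* = 1.649, the margin is 1.649 × 0.9639 = 1.5895.
x̄₁ − x̄₂ = 61.1 − 81.8 = -20.7000; the interval is -20.7000 ± 1.5895 = (-22.29, -19.11).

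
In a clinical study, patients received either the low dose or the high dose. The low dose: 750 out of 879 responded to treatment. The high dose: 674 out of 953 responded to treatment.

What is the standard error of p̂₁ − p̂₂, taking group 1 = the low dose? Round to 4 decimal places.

p̂₁ = 750/879 = 0.8532 and p̂₂ = 674/953 = 0.7072.
SE₁ = √(p̂₁(1−p̂₁)/n₁) = √(0.8532·0.1468/879) = 0.01194; SE₂ = √(0.7072·0.2928/953) = 0.01474.
Independent samples: SE of the difference = √(SE₁² + SE₂²) = √(0.0001425636 + 0.0002172676) = 0.01897.

0.0190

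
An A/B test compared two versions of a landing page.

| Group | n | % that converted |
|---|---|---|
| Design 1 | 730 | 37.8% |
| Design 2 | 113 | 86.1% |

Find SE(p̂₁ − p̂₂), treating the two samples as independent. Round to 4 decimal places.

Each SE is √(p̂(1−p̂)/n): √(0.3780·0.6220/730) = 0.01795 and √(0.8610·0.1390/113) = 0.03254.
SE(p̂₁ − p̂₂) = √(SE₁² + SE₂²) = √(0.0003222025 + 0.0010588516) = 0.03716, since the two samples are independent.

0.0372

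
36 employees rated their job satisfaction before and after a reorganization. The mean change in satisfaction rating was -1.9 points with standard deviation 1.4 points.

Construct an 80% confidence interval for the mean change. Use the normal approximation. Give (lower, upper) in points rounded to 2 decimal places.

This is a matched-pairs design, so SE = s_d/√n = 1.4/√36 = 0.2333.
Margin = 1.282 × 0.2333 = 0.2991; the interval is -1.9 ± 0.2991 = (-2.20, -1.60).

(-2.20, -1.60)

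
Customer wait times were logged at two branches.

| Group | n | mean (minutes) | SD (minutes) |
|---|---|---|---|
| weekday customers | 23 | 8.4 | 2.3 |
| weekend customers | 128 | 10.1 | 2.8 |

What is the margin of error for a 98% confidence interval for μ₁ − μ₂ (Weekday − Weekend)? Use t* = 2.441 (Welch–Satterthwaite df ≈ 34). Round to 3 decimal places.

Per-group SEs: s₁/√n₁ = 2.3/√23 = 0.4796, s₂/√n₂ = 2.8/√128 = 0.2475.
Unpooled SE of the difference: √(0.23001616 + 0.06125625) = 0.5397.
Margin of error = t* · SE = 2.441 × 0.5397 = 1.3174.

1.317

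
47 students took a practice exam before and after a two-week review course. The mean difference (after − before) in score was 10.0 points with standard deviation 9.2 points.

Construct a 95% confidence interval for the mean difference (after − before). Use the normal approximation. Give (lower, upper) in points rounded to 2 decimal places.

Paired design: SE = s_d/√n = 9.2/√47 = 1.3420.
z* = 1.960; margin of error = 1.960 × 1.3420 = 2.6303.
10.0 ± 2.6303 → (7.37, 12.63).

(7.37, 12.63)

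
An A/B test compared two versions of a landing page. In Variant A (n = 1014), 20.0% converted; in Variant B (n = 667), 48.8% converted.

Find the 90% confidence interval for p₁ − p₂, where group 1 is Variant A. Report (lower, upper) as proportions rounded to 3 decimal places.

(-0.326, -0.250)

SE₁ = √(p̂₁(1−p̂₁)/n₁) = √(0.2000·0.8000/1014) = 0.01256; SE₂ = √(0.4880·0.5120/667) = 0.01935.
Independent samples: SE of the difference = √(SE₁² + SE₂²) = √(0.0001577536 + 0.0003744225) = 0.02307.
z* for 90% confidence is 1.645, so the margin of error is 1.645 × 0.02307 = 0.03795.
Point estimate p̂₁ − p̂₂ = 0.2000 − 0.4880 = -0.2880.
-0.2880 ± 0.03795 → (-0.326, -0.250).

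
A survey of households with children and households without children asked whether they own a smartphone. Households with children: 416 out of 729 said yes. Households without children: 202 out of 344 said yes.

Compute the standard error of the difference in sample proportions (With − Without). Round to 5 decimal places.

0.03226

First, p̂₁ = 416/729 = 0.5706; p̂₂ = 202/344 = 0.5872.
The two standard errors are √(0.5706×0.4294/729) = 0.01833 and √(0.5872×0.4128/344) = 0.02655.
Because the samples are independent, SE_diff = √(0.01833² + 0.02655²) = 0.03226.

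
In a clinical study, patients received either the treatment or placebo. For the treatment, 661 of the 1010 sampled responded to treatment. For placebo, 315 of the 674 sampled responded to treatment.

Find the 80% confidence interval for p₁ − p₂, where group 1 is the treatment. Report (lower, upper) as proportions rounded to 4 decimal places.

(0.1559, 0.2183)

p̂₁ = 661/1010 = 0.6545 and p̂₂ = 315/674 = 0.4674.
SE₁ = √(p̂₁(1−p̂₁)/n₁) = √(0.6545·0.3455/1010) = 0.01496; SE₂ = √(0.4674·0.5326/674) = 0.01922.
Independent samples: SE of the difference = √(SE₁² + SE₂²) = √(0.0002238016 + 0.0003694084) = 0.02436.
z* for 80% confidence is 1.282, so the margin of error is 1.282 × 0.02436 = 0.03123.
Point estimate p̂₁ − p̂₂ = 0.6545 − 0.4674 = 0.1871.
0.1871 ± 0.03123 → (0.1559, 0.2183).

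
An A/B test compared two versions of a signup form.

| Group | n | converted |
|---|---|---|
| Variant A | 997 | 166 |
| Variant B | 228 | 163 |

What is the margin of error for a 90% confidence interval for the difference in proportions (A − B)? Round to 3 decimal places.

0.053

First, p̂₁ = 166/997 = 0.1665; p̂₂ = 163/228 = 0.7149.
The two standard errors are √(0.1665×0.8335/997) = 0.01180 and √(0.7149×0.2851/228) = 0.02990.
Because the samples are independent, SE_diff = √(0.01180² + 0.02990²) = 0.03214.
Using z* = 1.645 for 90%, ME = 1.645 × 0.03214 = 0.05287.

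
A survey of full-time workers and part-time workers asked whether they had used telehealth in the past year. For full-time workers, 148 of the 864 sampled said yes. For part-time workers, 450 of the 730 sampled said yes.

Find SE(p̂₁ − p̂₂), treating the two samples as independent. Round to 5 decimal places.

Sample proportions: 148/864 = 0.1713, 450/730 = 0.6164.
Each SE is √(p̂(1−p̂)/n): √(0.1713·0.8287/864) = 0.01282 and √(0.6164·0.3836/730) = 0.01800.
SE(p̂₁ − p̂₂) = √(SE₁² + SE₂²) = √(0.0001643524 + 0.000324) = 0.02210, since the two samples are independent.

0.02210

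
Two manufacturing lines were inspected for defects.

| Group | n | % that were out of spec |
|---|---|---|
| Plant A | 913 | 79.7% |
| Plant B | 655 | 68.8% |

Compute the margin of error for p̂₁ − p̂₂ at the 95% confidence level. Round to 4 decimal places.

0.0440

The two standard errors are √(0.7970×0.2030/913) = 0.01331 and √(0.6880×0.3120/655) = 0.01810.
Because the samples are independent, SE_diff = √(0.01331² + 0.01810²) = 0.02247.
Using z* = 1.960 for 95%, ME = 1.960 × 0.02247 = 0.04404.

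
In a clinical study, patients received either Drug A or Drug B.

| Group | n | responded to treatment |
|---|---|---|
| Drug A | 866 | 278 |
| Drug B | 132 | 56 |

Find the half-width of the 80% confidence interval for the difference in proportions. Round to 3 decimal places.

0.059

p̂₁ = 278/866 = 0.3210 and p̂₂ = 56/132 = 0.4242.
SE₁ = √(p̂₁(1−p̂₁)/n₁) = √(0.3210·0.6790/866) = 0.01586; SE₂ = √(0.4242·0.5758/132) = 0.04302.
Independent samples: SE of the difference = √(SE₁² + SE₂²) = √(0.0002515396 + 0.0018507204) = 0.04585.
z* for 80% confidence is 1.282, so the margin of error is 1.282 × 0.04585 = 0.05878.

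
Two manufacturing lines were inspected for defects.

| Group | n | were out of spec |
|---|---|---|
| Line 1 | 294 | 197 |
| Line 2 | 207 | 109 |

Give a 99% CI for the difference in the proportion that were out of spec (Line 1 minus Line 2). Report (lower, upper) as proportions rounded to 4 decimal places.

(0.0296, 0.2574)

p̂₁ = 197/294 = 0.6701 and p̂₂ = 109/207 = 0.5266.
SE₁ = √(p̂₁(1−p̂₁)/n₁) = √(0.6701·0.3299/294) = 0.02742; SE₂ = √(0.5266·0.4734/207) = 0.03470.
Independent samples: SE of the difference = √(SE₁² + SE₂²) = √(0.0007518564 + 0.00120409) = 0.04423.
z* for 99% confidence is 2.576, so the margin of error is 2.576 × 0.04423 = 0.11394.
Point estimate p̂₁ − p̂₂ = 0.6701 − 0.5266 = 0.1435.
0.1435 ± 0.11394 → (0.0296, 0.2574).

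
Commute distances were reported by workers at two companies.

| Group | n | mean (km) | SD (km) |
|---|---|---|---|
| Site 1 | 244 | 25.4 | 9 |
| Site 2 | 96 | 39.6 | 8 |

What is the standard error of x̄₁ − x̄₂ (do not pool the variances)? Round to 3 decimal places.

Standard errors of each mean: 9/√244 = 0.5762 and 8/√96 = 0.8165.
SE(x̄₁ − x̄₂) = √(0.5762² + 0.8165²) = 0.9993 for independent samples with unequal variances.

0.999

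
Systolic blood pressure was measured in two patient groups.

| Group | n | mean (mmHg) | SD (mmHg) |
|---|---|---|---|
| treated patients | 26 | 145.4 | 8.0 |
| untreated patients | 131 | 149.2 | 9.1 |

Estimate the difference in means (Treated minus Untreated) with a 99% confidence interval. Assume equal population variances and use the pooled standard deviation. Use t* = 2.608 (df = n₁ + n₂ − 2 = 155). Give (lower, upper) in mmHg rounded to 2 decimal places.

(-8.80, 1.20)

s_p = √[((n₁−1)s₁² + (n₂−1)s₂²)/(n₁+n₂−2)] = √[(25·8.0² + 130·9.1²)/155] = 8.9317.
SE = 8.9317·√(1/26 + 1/131) = 1.9176.
With t* = 2.608, margin = 2.608 × 1.9176 = 5.0011.
x̄₁ − x̄₂ = 145.4 − 149.2 = -3.8000; interval -3.8000 ± 5.0011 = (-8.80, 1.20).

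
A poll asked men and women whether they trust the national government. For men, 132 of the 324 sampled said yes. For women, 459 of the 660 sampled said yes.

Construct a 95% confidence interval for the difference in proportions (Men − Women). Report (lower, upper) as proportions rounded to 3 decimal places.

p̂₁ = 132/324 = 0.4074 and p̂₂ = 459/660 = 0.6955.
SE₁ = √(p̂₁(1−p̂₁)/n₁) = √(0.4074·0.5926/324) = 0.02730; SE₂ = √(0.6955·0.3045/660) = 0.01791.
Independent samples: SE of the difference = √(SE₁² + SE₂²) = √(0.00074529 + 0.0003207681) = 0.03265.
z* for 95% confidence is 1.960, so the margin of error is 1.960 × 0.03265 = 0.06399.
Point estimate p̂₁ − p̂₂ = 0.4074 − 0.6955 = -0.2881.
-0.2881 ± 0.06399 → (-0.352, -0.224).

(-0.352, -0.224)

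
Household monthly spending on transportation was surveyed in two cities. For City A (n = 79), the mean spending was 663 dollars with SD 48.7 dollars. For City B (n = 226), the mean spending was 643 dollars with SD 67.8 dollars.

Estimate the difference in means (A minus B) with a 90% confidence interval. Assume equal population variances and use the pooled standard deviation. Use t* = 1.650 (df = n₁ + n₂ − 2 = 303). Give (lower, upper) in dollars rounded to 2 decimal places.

(6.32, 33.68)

s_p = √[((n₁−1)s₁² + (n₂−1)s₂²)/(n₁+n₂−2)] = √[(78·48.7² + 225·67.8²)/303] = 63.4352.
SE = 63.4352·√(1/79 + 1/226) = 8.2911.
With t* = 1.650, margin = 1.650 × 8.2911 = 13.6803.
x̄₁ − x̄₂ = 663 − 643 = 20.0000; interval 20.0000 ± 13.6803 = (6.32, 33.68).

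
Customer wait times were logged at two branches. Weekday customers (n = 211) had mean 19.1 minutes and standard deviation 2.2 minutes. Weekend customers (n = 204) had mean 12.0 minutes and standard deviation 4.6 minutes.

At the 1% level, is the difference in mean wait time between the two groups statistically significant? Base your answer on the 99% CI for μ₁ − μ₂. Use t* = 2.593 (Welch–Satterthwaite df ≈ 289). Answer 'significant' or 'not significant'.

significant

Standard errors of each mean: 2.2/√211 = 0.1515 and 4.6/√204 = 0.3221.
SE(x̄₁ − x̄₂) = √(0.1515² + 0.3221²) = 0.3560 for independent samples with unequal variances.
With t* = 2.593, the margin is 2.593 × 0.3560 = 0.9231.
x̄₁ − x̄₂ = 19.1 − 12.0 = 7.1000; the interval is 7.1000 ± 0.9231 = (6.1769, 8.0231).
The interval (6.1769, 8.0231) does not contain 0, so the difference is significant.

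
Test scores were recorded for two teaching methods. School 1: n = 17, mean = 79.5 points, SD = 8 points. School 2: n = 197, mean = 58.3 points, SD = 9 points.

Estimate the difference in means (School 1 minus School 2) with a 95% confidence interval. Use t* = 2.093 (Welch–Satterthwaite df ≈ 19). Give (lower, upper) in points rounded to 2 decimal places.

Standard errors of each mean: 8/√17 = 1.9403 and 9/√197 = 0.6412.
SE(x̄₁ − x̄₂) = √(1.9403² + 0.6412²) = 2.0435 for independent samples with unequal variances.
With t* = 2.093, the margin is 2.093 × 2.0435 = 4.2770.
x̄₁ − x̄₂ = 79.5 − 58.3 = 21.2000; the interval is 21.2000 ± 4.2770 = (16.92, 25.48).

(16.92, 25.48)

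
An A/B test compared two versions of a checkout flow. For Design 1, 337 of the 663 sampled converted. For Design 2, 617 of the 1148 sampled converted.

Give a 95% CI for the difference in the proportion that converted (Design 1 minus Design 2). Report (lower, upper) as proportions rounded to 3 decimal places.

(-0.077, 0.019)

Sample proportions: 337/663 = 0.5083, 617/1148 = 0.5375.
Each SE is √(p̂(1−p̂)/n): √(0.5083·0.4917/663) = 0.01942 and √(0.5375·0.4625/1148) = 0.01472.
SE(p̂₁ − p̂₂) = √(SE₁² + SE₂²) = √(0.0003771364 + 0.0002166784) = 0.02437, since the two samples are independent.
At 95% confidence z* = 1.960; margin = 1.960 × 0.02437 = 0.04777.
The difference is 0.5083 − 0.5375 = -0.0292, so the interval is -0.0292 ± 0.04777 = (-0.077, 0.019).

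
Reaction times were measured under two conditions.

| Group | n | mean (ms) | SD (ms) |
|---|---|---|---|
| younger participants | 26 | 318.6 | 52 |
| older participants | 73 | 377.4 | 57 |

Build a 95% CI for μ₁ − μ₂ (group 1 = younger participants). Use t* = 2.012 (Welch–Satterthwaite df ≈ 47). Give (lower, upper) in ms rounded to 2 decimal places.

Standard errors of each mean: 52/√26 = 10.1980 and 57/√73 = 6.6713.
SE(x̄₁ − x̄₂) = √(10.1980² + 6.6713²) = 12.1863 for independent samples with unequal variances.
With t* = 2.012, the margin is 2.012 × 12.1863 = 24.5188.
x̄₁ − x̄₂ = 318.6 − 377.4 = -58.8000; the interval is -58.8000 ± 24.5188 = (-83.32, -34.28).

(-83.32, -34.28)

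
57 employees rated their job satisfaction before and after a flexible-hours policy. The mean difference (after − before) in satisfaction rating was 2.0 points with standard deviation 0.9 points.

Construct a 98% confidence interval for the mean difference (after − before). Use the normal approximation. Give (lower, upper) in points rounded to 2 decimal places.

(1.72, 2.28)

Paired design: SE = s_d/√n = 0.9/√57 = 0.1192.
z* = 2.326; margin of error = 2.326 × 0.1192 = 0.2773.
2.0 ± 0.2773 → (1.72, 2.28).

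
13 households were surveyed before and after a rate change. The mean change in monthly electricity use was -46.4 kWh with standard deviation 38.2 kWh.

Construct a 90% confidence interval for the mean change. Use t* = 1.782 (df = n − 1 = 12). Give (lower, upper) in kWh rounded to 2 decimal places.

(-65.28, -27.52)

Paired design: SE = s_d/√n = 38.2/√13 = 10.5948.
t* = 1.782; margin of error = 1.782 × 10.5948 = 18.8799.
-46.4 ± 18.8799 → (-65.28, -27.52).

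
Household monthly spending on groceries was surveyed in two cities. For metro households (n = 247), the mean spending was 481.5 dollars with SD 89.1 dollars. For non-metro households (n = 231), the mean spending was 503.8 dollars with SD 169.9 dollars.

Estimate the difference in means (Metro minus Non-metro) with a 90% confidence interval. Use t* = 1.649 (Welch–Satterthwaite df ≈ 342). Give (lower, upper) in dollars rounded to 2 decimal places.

SE₁ = s₁/√n₁ = 89.1/√247 = 5.6693; SE₂ = 169.9/√231 = 11.1786.
Independent samples, unequal variances: SE_diff = √(SE₁² + SE₂²) = √(32.14096249 + 124.96109796) = 12.5340.
t* = 1.649, so margin of error = 1.649 × 12.5340 = 20.6686.
Difference in means = 481.5 − 503.8 = -22.3000.
-22.3000 ± 20.6686 → (-42.97, -1.63).

(-42.97, -1.63)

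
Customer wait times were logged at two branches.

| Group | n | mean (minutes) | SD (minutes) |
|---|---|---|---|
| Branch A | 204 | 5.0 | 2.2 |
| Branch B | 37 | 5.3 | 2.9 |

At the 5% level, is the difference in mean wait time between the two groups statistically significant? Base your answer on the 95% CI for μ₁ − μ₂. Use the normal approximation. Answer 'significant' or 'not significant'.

Per-group SEs: s₁/√n₁ = 2.2/√204 = 0.1540, s₂/√n₂ = 2.9/√37 = 0.4768.
Unpooled SE of the difference: √(0.023716 + 0.22733824) = 0.5011.
Margin of error = z* · SE = 1.960 × 0.5011 = 0.9822.
x̄₁ − x̄₂ = 5.0 − 5.3 = -0.3000.
CI: -0.3000 ± 0.9822 = (-1.2822, 0.6822).
The interval (-1.2822, 0.6822) contains 0, so the difference is not significant.

not significant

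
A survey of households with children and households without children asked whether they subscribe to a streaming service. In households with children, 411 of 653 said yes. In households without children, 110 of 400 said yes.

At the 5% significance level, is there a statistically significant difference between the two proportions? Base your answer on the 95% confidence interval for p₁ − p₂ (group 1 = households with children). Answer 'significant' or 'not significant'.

significant

First, p̂₁ = 411/653 = 0.6294; p̂₂ = 110/400 = 0.2750.
The two standard errors are √(0.6294×0.3706/653) = 0.01890 and √(0.2750×0.7250/400) = 0.02233.
Because the samples are independent, SE_diff = √(0.01890² + 0.02233²) = 0.02925.
Using z* = 1.960 for 95%, ME = 1.960 × 0.02925 = 0.05733.
p̂₁ − p̂₂ = 0.3544; interval 0.3544 ± 0.05733 gives (0.29707, 0.41173).
The interval (0.29707, 0.41173) does not contain 0, so the difference is significant.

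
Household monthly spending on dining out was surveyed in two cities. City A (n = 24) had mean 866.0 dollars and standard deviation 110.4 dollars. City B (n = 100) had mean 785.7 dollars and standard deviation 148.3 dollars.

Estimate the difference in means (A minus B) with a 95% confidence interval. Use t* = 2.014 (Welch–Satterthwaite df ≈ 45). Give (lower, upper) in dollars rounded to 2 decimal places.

(25.97, 134.63)

SE₁ = s₁/√n₁ = 110.4/√24 = 22.5353; SE₂ = 148.3/√100 = 14.8300.
Independent samples, unequal variances: SE_diff = √(SE₁² + SE₂²) = √(507.83974609 + 219.9289) = 26.9772.
t* = 2.014, so margin of error = 2.014 × 26.9772 = 54.3321.
Difference in means = 866.0 − 785.7 = 80.3000.
80.3000 ± 54.3321 → (25.97, 134.63).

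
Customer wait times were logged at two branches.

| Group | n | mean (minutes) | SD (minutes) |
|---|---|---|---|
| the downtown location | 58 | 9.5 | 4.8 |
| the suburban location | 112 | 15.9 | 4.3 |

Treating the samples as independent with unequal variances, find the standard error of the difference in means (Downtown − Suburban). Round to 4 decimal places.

Standard errors of each mean: 4.8/√58 = 0.6303 and 4.3/√112 = 0.4063.
SE(x̄₁ − x̄₂) = √(0.6303² + 0.4063²) = 0.7499 for independent samples with unequal variances.

0.7499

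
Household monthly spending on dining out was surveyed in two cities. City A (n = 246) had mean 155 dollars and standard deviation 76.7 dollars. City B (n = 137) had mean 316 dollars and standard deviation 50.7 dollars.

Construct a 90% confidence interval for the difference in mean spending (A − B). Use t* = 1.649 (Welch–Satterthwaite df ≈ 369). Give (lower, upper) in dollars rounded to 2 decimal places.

(-171.77, -150.23)

Standard errors of each mean: 76.7/√246 = 4.8902 and 50.7/√137 = 4.3316.
SE(x̄₁ − x̄₂) = √(4.8902² + 4.3316²) = 6.5327 for independent samples with unequal variances.
With t* = 1.649, the margin is 1.649 × 6.5327 = 10.7724.
x̄₁ − x̄₂ = 155 − 316 = -161.0000; the interval is -161.0000 ± 10.7724 = (-171.77, -150.23).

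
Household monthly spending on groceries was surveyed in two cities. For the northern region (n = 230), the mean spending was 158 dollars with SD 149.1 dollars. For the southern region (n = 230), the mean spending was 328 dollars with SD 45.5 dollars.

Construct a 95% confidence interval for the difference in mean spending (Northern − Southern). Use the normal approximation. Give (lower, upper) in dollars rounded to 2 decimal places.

SE₁ = s₁/√n₁ = 149.1/√230 = 9.8314; SE₂ = 45.5/√230 = 3.0002.
Independent samples, unequal variances: SE_diff = √(SE₁² + SE₂²) = √(96.65642596 + 9.00120004) = 10.2790.
z* = 1.960, so margin of error = 1.960 × 10.2790 = 20.1468.
Difference in means = 158 − 328 = -170.0000.
-170.0000 ± 20.1468 → (-190.15, -149.85).

(-190.15, -149.85)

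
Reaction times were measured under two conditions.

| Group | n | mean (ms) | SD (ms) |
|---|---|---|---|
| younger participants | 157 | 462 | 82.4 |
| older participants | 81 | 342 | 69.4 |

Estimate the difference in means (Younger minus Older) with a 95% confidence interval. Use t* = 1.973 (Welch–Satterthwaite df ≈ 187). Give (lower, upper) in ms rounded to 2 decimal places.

Standard errors of each mean: 82.4/√157 = 6.5762 and 69.4/√81 = 7.7111.
SE(x̄₁ − x̄₂) = √(6.5762² + 7.7111²) = 10.1345 for independent samples with unequal variances.
With t* = 1.973, the margin is 1.973 × 10.1345 = 19.9954.
x̄₁ − x̄₂ = 462 − 342 = 120.0000; the interval is 120.0000 ± 19.9954 = (100.00, 140.00).

(100.00, 140.00)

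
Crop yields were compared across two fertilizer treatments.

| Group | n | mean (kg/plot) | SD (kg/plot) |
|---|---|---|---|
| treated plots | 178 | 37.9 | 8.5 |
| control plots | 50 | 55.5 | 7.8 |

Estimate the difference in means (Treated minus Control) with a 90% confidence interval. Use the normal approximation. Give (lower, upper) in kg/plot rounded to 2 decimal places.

Per-group SEs: s₁/√n₁ = 8.5/√178 = 0.6371, s₂/√n₂ = 7.8/√50 = 1.1031.
Unpooled SE of the difference: √(0.40589641 + 1.21682961) = 1.2739.
Margin of error = z* · SE = 1.645 × 1.2739 = 2.0956.
x̄₁ − x̄₂ = 37.9 − 55.5 = -17.6000.
CI: -17.6000 ± 2.0956 = (-19.70, -15.50).

(-19.70, -15.50)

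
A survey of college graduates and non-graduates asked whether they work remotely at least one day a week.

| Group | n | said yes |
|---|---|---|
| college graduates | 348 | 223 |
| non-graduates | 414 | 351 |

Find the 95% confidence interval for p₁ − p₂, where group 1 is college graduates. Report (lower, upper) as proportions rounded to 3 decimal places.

First, p̂₁ = 223/348 = 0.6408; p̂₂ = 351/414 = 0.8478.
The two standard errors are √(0.6408×0.3592/348) = 0.02572 and √(0.8478×0.1522/414) = 0.01765.
Because the samples are independent, SE_diff = √(0.02572² + 0.01765²) = 0.03119.
Using z* = 1.960 for 95%, ME = 1.960 × 0.03119 = 0.06113.
p̂₁ − p̂₂ = -0.2070; interval -0.2070 ± 0.06113 gives (-0.268, -0.146).

(-0.268, -0.146)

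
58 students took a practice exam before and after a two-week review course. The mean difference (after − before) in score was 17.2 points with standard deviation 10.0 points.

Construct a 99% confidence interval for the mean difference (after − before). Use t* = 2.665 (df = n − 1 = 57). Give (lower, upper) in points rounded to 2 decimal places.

Paired design: SE = s_d/√n = 10.0/√58 = 1.3131.
t* = 2.665; margin of error = 2.665 × 1.3131 = 3.4994.
17.2 ± 3.4994 → (13.70, 20.70).

(13.70, 20.70)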